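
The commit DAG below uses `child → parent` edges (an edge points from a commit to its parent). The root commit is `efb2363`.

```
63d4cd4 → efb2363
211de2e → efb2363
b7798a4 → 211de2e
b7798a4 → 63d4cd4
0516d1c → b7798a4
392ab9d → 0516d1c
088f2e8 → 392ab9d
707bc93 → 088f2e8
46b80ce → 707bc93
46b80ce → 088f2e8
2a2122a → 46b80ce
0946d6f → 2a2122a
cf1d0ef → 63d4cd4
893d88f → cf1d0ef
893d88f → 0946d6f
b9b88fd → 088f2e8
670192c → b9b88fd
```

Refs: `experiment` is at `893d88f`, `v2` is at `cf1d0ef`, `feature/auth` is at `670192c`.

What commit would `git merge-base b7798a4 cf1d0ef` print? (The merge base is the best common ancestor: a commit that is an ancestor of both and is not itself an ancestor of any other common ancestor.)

63d4cd4

Ancestors of b7798a4: {211de2e, 63d4cd4, b7798a4, efb2363}.
Ancestors of cf1d0ef: {63d4cd4, cf1d0ef, efb2363}.
Common ancestors: {63d4cd4, efb2363}.
Among these, 63d4cd4 is not an ancestor of any other common ancestor — it is the merge base.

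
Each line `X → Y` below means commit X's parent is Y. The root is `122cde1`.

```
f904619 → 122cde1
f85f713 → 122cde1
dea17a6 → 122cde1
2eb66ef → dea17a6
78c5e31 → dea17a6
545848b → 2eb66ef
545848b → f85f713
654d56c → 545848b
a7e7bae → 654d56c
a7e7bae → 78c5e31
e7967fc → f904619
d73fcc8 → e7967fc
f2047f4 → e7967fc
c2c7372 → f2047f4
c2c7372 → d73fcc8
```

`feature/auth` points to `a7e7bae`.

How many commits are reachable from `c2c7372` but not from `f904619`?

Reachable from c2c7372: {122cde1, c2c7372, d73fcc8, e7967fc, f2047f4, f904619}.
Reachable from f904619: {122cde1, f904619}.
In c2c7372's history but not f904619's: {c2c7372, d73fcc8, e7967fc, f2047f4} — 4 commits.

4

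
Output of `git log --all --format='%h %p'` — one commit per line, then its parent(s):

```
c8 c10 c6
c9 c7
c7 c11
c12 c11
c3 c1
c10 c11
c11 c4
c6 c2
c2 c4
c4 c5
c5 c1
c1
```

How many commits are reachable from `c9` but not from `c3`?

5

Reachable from c9: {c1, c11, c4, c5, c7, c9}.
Reachable from c3: {c1, c3}.
In c9's history but not c3's: {c11, c4, c5, c7, c9} — 5 commits.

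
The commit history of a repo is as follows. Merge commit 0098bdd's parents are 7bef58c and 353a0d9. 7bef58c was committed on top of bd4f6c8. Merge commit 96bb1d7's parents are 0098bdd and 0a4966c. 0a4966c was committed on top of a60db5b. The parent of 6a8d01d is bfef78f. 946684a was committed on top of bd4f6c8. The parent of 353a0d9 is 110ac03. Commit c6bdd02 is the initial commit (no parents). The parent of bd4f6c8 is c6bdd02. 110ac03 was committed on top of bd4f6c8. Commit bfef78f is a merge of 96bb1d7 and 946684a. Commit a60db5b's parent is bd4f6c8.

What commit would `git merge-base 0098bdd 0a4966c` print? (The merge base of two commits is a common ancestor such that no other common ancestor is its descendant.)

Ancestors of 0098bdd: {0098bdd, 110ac03, 353a0d9, 7bef58c, bd4f6c8, c6bdd02}.
Ancestors of 0a4966c: {0a4966c, a60db5b, bd4f6c8, c6bdd02}.
Common ancestors: {bd4f6c8, c6bdd02}.
Among these, bd4f6c8 is not an ancestor of any other common ancestor — it is the merge base.

bd4f6c8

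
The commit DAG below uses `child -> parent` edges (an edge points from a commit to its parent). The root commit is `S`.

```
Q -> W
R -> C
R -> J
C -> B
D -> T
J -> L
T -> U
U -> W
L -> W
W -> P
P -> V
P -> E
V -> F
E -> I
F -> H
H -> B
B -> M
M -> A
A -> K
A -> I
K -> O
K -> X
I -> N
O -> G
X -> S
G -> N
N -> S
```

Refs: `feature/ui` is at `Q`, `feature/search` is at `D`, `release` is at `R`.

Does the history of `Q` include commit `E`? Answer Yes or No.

Yes

Ancestors of Q (commits reachable by following parents): {A, B, E, F, G, H, I, K, M, N, O, P, Q, S, V, W, X}.
E is in that set, so it is an ancestor of Q.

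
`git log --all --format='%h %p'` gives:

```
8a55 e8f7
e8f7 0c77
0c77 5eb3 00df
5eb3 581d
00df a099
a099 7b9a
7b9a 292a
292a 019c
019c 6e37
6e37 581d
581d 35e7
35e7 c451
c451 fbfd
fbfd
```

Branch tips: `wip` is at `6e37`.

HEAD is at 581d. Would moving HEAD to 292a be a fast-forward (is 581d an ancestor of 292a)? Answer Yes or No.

Yes

A fast-forward from 581d to 292a is possible iff 581d is an ancestor of 292a.
Ancestors of 292a: {019c, 292a, 35e7, 581d, 6e37, c451, fbfd}.
581d is among them, so fast-forward is possible.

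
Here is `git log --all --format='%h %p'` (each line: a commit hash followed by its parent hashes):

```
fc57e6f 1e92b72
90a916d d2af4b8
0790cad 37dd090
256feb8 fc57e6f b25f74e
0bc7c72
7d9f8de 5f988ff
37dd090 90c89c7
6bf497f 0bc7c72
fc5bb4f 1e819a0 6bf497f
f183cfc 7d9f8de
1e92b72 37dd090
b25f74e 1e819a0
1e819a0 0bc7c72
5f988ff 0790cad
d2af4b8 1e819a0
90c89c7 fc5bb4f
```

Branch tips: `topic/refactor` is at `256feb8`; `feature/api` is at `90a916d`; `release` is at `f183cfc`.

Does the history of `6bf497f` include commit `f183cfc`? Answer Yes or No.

No

Ancestors of 6bf497f: {0bc7c72, 6bf497f}.
f183cfc is not in that set, so it is not an ancestor of 6bf497f.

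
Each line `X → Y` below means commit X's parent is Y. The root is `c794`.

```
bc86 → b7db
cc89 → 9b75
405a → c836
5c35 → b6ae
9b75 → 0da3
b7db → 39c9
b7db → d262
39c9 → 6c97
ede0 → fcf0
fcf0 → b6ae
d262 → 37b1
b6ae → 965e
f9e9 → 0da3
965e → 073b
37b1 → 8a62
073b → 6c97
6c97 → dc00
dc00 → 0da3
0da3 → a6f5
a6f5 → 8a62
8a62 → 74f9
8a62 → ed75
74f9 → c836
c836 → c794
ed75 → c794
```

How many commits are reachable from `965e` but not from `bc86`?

Reachable from 965e: {073b, 0da3, 6c97, 74f9, 8a62, 965e, a6f5, c794, c836, dc00, ed75}.
Reachable from bc86: {0da3, 37b1, 39c9, 6c97, 74f9, 8a62, a6f5, b7db, bc86, c794, c836, d262, dc00, ed75}.
In 965e's history but not bc86's: {073b, 965e} — 2 commits.

2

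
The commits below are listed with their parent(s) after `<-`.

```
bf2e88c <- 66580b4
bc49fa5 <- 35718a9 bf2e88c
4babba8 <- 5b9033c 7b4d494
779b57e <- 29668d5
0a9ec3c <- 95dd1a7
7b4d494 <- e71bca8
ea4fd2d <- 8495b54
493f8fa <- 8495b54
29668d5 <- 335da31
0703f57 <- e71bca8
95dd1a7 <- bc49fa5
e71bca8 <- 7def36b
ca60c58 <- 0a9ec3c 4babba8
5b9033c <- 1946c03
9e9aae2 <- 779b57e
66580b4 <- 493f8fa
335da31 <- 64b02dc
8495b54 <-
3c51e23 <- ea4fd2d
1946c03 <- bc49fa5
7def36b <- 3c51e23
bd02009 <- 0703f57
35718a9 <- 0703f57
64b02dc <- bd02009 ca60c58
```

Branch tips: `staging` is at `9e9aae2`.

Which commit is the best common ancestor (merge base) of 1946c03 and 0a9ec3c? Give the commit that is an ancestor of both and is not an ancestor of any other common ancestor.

bc49fa5

Ancestors of 1946c03: {0703f57, 1946c03, 35718a9, 3c51e23, 493f8fa, 66580b4, 7def36b, 8495b54, bc49fa5, bf2e88c, e71bca8, ea4fd2d}.
Ancestors of 0a9ec3c: {0703f57, 0a9ec3c, 35718a9, 3c51e23, 493f8fa, 66580b4, 7def36b, 8495b54, 95dd1a7, bc49fa5, bf2e88c, e71bca8, ea4fd2d}.
Common ancestors: {0703f57, 35718a9, 3c51e23, 493f8fa, 66580b4, 7def36b, 8495b54, bc49fa5, bf2e88c, e71bca8, ea4fd2d}.
Among these, bc49fa5 is not an ancestor of any other common ancestor — it is the merge base.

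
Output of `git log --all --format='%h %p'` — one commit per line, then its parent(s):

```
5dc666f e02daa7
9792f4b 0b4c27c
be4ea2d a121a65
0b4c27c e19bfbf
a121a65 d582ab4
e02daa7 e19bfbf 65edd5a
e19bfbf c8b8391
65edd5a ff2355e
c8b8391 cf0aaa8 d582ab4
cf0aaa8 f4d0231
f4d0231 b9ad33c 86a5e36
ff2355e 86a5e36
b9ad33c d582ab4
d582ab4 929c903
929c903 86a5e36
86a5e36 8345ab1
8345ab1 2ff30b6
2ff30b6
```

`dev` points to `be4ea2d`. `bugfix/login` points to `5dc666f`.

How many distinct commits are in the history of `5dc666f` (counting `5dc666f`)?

Walking parent pointers from 5dc666f: reachable set = {2ff30b6, 5dc666f, 65edd5a, 8345ab1, 86a5e36, 929c903, b9ad33c, c8b8391, cf0aaa8, d582ab4, e02daa7, e19bfbf, f4d0231, ff2355e}.
That is 14 commits.

14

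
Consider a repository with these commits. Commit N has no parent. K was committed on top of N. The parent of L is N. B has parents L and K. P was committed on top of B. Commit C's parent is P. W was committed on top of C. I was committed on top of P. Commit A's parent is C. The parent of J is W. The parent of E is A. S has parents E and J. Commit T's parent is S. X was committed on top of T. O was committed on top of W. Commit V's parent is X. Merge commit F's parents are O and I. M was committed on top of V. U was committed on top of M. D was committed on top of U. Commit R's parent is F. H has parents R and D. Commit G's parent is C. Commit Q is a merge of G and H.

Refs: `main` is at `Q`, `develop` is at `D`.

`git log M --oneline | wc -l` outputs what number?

15

Walking parent pointers from M: reachable set = {A, B, C, E, J, K, L, M, N, P, S, T, V, W, X}.
That is 15 commits.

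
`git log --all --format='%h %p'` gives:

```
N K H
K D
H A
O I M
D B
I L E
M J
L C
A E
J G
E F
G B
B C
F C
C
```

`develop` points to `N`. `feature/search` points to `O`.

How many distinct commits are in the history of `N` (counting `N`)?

Walking parent pointers from N: reachable set = {A, B, C, D, E, F, H, K, N}.
That is 9 commits.

9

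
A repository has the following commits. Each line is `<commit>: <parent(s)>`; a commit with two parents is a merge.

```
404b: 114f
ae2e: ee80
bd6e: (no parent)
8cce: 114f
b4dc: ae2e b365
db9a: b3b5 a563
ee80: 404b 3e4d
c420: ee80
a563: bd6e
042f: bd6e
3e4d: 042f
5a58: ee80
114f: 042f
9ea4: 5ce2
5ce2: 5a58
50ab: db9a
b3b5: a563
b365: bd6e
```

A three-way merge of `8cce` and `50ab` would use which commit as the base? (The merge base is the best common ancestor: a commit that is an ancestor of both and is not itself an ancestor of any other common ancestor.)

Ancestors of 8cce: {042f, 114f, 8cce, bd6e}.
Ancestors of 50ab: {50ab, a563, b3b5, bd6e, db9a}.
Common ancestors: {bd6e}.
The only common ancestor is bd6e, so it is the merge base.

bd6e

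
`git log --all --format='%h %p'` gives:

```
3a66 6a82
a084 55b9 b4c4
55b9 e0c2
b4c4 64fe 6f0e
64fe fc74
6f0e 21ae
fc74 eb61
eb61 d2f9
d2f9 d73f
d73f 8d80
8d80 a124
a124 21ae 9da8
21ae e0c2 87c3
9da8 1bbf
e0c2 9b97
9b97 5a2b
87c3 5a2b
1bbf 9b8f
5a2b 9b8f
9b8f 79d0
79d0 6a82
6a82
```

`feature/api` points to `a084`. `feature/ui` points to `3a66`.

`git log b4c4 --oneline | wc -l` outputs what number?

Walking parent pointers from b4c4: reachable set = {1bbf, 21ae, 5a2b, 64fe, 6a82, 6f0e, 79d0, 87c3, 8d80, 9b8f, 9b97, 9da8, a124, b4c4, d2f9, d73f, e0c2, eb61, fc74}.
That is 19 commits.

19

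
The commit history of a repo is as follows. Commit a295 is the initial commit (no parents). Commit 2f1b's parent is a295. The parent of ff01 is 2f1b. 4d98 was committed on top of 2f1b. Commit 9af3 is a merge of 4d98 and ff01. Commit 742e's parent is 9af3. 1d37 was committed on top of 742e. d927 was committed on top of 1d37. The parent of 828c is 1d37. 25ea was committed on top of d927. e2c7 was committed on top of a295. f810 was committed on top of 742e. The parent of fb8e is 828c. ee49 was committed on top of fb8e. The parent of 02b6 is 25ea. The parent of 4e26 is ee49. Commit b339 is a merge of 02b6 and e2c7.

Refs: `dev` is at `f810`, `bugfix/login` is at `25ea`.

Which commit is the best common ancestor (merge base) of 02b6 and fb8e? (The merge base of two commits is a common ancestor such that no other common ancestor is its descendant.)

1d37

Ancestors of 02b6: {02b6, 1d37, 25ea, 2f1b, 4d98, 742e, 9af3, a295, d927, ff01}.
Ancestors of fb8e: {1d37, 2f1b, 4d98, 742e, 828c, 9af3, a295, fb8e, ff01}.
Common ancestors: {1d37, 2f1b, 4d98, 742e, 9af3, a295, ff01}.
Among these, 1d37 is not an ancestor of any other common ancestor — it is the merge base.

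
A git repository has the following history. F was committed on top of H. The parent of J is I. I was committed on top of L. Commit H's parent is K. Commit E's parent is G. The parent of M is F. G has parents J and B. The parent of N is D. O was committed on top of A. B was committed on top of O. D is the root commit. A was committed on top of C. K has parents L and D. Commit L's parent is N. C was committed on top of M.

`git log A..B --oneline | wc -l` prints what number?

Reachable from B: {A, B, C, D, F, H, K, L, M, N, O}.
Reachable from A: {A, C, D, F, H, K, L, M, N}.
In B's history but not A's: {B, O} — 2 commits.

2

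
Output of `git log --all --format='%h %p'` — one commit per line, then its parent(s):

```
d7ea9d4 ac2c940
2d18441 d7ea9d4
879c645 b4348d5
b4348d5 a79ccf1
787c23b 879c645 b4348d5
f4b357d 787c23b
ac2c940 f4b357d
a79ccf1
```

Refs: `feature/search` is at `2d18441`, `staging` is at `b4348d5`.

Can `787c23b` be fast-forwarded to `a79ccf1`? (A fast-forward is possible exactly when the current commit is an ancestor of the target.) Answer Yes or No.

No

A fast-forward from 787c23b to a79ccf1 is possible iff 787c23b is an ancestor of a79ccf1.
Ancestors of a79ccf1: {a79ccf1}.
787c23b is not among them, so fast-forward is not possible.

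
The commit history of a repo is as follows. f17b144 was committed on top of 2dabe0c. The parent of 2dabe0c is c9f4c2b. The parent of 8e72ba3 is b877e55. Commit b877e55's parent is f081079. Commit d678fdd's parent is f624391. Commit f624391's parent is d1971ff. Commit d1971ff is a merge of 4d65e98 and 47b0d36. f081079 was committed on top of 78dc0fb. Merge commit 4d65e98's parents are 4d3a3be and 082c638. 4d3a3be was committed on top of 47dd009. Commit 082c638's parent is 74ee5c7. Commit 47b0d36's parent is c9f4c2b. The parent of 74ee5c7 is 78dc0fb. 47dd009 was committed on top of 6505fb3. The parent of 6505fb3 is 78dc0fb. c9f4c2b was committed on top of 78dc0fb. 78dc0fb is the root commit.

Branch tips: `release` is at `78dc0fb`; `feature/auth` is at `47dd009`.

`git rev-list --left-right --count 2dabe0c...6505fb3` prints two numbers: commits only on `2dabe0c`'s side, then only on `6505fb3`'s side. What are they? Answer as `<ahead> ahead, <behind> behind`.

Reachable from 2dabe0c: {2dabe0c, 78dc0fb, c9f4c2b}.
Reachable from 6505fb3: {6505fb3, 78dc0fb}.
Only in 2dabe0c's history (ahead): {2dabe0c, c9f4c2b} — 2.
Only in 6505fb3's history (behind): {6505fb3} — 1.

2 ahead, 1 behind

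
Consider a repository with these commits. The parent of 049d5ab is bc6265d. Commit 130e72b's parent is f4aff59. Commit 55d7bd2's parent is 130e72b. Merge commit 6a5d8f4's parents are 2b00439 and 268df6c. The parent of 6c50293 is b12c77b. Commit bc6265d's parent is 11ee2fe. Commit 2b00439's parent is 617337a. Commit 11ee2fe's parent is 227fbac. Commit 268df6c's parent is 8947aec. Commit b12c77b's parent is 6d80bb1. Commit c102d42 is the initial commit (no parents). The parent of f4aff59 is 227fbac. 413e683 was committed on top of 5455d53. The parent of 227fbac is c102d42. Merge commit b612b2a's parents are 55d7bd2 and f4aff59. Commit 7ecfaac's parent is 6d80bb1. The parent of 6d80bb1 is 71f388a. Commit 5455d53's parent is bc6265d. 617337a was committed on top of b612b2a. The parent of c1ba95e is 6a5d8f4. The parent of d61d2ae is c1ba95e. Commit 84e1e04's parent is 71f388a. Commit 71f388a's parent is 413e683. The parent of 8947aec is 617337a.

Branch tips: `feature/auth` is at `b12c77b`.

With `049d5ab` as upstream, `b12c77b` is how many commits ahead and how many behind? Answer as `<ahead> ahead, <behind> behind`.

Reachable from b12c77b: {11ee2fe, 227fbac, 413e683, 5455d53, 6d80bb1, 71f388a, b12c77b, bc6265d, c102d42}.
Reachable from 049d5ab: {049d5ab, 11ee2fe, 227fbac, bc6265d, c102d42}.
Only in b12c77b's history (ahead): {413e683, 5455d53, 6d80bb1, 71f388a, b12c77b} — 5.
Only in 049d5ab's history (behind): {049d5ab} — 1.

5 ahead, 1 behind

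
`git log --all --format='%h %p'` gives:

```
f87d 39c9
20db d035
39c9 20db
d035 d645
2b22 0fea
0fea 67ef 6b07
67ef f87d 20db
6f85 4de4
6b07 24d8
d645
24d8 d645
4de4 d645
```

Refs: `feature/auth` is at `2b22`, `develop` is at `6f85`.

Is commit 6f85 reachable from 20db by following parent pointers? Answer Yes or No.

Ancestors of 20db: {20db, d035, d645}.
6f85 is not in that set, so it is not an ancestor of 20db.

No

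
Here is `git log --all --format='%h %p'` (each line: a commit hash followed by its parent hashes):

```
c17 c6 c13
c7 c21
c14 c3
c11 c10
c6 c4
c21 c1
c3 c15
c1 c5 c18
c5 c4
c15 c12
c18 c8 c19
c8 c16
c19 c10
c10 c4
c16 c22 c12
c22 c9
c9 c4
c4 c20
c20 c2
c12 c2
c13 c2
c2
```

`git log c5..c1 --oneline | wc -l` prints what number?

Reachable from c1: {c1, c10, c12, c16, c18, c19, c2, c20, c22, c4, c5, c8, c9}.
Reachable from c5: {c2, c20, c4, c5}.
In c1's history but not c5's: {c1, c10, c12, c16, c18, c19, c22, c8, c9} — 9 commits.

9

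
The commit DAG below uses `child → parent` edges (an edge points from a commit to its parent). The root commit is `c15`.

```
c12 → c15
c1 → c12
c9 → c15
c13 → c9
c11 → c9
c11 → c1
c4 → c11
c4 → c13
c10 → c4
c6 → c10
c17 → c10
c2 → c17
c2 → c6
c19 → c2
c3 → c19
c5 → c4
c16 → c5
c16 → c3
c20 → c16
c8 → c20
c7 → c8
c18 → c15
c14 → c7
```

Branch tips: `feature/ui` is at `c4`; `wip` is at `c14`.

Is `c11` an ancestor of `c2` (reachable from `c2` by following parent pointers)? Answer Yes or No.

Yes

Ancestors of c2 (commits reachable by following parents): {c1, c10, c11, c12, c13, c15, c17, c2, c4, c6, c9}.
c11 is in that set, so it is an ancestor of c2.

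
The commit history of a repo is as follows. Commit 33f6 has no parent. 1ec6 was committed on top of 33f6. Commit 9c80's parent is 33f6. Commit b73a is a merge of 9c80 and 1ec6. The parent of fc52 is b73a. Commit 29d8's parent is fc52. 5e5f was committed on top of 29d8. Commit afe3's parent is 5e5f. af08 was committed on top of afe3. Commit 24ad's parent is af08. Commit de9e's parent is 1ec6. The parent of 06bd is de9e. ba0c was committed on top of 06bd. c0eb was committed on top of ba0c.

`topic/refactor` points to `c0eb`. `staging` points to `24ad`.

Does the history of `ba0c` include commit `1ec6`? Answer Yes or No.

Ancestors of ba0c (commits reachable by following parents): {06bd, 1ec6, 33f6, ba0c, de9e}.
1ec6 is in that set, so it is an ancestor of ba0c.

Yes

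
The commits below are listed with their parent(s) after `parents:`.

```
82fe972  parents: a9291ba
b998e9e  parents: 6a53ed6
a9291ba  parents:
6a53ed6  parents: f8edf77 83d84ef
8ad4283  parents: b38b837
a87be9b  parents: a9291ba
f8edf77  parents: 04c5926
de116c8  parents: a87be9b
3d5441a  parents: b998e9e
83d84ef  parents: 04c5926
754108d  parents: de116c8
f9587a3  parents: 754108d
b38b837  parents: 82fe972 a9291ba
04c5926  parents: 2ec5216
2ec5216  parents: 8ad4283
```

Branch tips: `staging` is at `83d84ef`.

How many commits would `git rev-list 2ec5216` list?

5

Walking parent pointers from 2ec5216: reachable set = {2ec5216, 82fe972, 8ad4283, a9291ba, b38b837}.
That is 5 commits.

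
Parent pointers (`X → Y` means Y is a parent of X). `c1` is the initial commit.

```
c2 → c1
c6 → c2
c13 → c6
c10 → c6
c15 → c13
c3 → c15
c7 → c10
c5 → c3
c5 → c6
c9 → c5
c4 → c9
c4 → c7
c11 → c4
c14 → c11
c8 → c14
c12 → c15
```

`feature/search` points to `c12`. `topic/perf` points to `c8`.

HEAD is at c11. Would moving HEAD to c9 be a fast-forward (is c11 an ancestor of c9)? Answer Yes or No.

A fast-forward from c11 to c9 is possible iff c11 is an ancestor of c9.
Ancestors of c9: {c1, c13, c15, c2, c3, c5, c6, c9}.
c11 is not among them, so fast-forward is not possible.

No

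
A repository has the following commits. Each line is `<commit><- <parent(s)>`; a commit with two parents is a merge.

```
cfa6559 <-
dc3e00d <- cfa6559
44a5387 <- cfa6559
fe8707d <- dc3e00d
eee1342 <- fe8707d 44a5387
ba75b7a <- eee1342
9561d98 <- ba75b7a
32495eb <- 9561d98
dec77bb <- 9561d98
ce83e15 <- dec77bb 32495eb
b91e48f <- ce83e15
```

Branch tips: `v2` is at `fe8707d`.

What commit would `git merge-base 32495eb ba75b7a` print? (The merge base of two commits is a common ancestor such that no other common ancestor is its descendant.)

ba75b7a

Ancestors of 32495eb: {32495eb, 44a5387, 9561d98, ba75b7a, cfa6559, dc3e00d, eee1342, fe8707d}.
Ancestors of ba75b7a: {44a5387, ba75b7a, cfa6559, dc3e00d, eee1342, fe8707d}.
Common ancestors: {44a5387, ba75b7a, cfa6559, dc3e00d, eee1342, fe8707d}.
Among these, ba75b7a is not an ancestor of any other common ancestor — it is the merge base.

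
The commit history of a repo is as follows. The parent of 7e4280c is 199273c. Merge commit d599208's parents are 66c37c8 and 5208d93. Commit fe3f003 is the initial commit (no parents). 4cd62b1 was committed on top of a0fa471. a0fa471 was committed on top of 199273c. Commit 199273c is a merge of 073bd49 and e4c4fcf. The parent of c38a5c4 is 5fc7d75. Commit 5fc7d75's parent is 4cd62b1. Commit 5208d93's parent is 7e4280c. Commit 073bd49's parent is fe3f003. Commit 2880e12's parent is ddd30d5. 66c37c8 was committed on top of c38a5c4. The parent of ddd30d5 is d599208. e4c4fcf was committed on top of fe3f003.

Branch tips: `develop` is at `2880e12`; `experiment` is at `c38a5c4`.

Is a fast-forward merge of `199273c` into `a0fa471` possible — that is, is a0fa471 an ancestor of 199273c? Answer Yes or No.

No

A fast-forward from a0fa471 to 199273c is possible iff a0fa471 is an ancestor of 199273c.
Ancestors of 199273c: {073bd49, 199273c, e4c4fcf, fe3f003}.
a0fa471 is not among them, so fast-forward is not possible.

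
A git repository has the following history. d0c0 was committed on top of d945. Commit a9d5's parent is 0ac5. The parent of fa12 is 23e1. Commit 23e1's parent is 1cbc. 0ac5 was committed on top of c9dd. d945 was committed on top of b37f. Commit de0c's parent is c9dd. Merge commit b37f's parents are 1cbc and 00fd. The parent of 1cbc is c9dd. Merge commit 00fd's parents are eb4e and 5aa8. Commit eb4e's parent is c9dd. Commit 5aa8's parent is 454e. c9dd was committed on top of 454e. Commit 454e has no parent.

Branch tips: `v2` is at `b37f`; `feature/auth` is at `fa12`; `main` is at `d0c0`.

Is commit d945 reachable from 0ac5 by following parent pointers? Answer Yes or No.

Ancestors of 0ac5: {0ac5, 454e, c9dd}.
d945 is not in that set, so it is not an ancestor of 0ac5.

No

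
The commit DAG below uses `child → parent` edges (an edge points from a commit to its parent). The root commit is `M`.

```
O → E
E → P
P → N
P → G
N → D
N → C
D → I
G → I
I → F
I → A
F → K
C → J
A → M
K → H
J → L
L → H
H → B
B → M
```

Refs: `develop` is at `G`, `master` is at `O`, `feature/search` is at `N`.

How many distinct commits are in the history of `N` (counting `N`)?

12

Walking parent pointers from N: reachable set = {A, B, C, D, F, H, I, J, K, L, M, N}.
That is 12 commits.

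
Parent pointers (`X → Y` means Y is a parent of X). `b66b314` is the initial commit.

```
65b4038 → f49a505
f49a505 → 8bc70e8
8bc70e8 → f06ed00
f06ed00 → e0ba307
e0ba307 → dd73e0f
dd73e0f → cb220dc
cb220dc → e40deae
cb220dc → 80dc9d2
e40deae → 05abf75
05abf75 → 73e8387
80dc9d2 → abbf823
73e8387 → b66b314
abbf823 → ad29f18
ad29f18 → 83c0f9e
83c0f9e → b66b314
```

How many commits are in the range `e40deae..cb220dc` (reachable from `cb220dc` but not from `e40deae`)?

Reachable from cb220dc: {05abf75, 73e8387, 80dc9d2, 83c0f9e, abbf823, ad29f18, b66b314, cb220dc, e40deae}.
Reachable from e40deae: {05abf75, 73e8387, b66b314, e40deae}.
In cb220dc's history but not e40deae's: {80dc9d2, 83c0f9e, abbf823, ad29f18, cb220dc} — 5 commits.

5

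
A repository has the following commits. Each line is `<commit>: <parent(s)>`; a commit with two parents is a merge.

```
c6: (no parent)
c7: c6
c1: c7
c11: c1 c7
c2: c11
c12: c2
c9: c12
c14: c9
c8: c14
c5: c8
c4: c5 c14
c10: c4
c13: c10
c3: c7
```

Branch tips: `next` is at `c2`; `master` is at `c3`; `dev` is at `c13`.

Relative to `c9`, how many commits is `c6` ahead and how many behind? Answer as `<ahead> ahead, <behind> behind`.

0 ahead, 6 behind

Reachable from c6: {c6}.
Reachable from c9: {c1, c11, c12, c2, c6, c7, c9}.
Only in c6's history (ahead): {} — 0.
Only in c9's history (behind): {c1, c11, c12, c2, c7, c9} — 6.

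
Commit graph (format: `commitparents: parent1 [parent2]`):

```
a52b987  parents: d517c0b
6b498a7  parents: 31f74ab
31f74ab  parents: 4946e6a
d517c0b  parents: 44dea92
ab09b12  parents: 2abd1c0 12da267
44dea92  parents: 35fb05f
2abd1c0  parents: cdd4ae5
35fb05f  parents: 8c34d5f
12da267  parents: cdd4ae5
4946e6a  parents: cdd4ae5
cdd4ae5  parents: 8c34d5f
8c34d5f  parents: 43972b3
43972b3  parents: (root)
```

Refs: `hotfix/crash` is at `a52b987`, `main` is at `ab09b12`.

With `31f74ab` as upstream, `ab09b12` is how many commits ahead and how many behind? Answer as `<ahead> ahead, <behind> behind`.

Reachable from ab09b12: {12da267, 2abd1c0, 43972b3, 8c34d5f, ab09b12, cdd4ae5}.
Reachable from 31f74ab: {31f74ab, 43972b3, 4946e6a, 8c34d5f, cdd4ae5}.
Only in ab09b12's history (ahead): {12da267, 2abd1c0, ab09b12} — 3.
Only in 31f74ab's history (behind): {31f74ab, 4946e6a} — 2.

3 ahead, 2 behind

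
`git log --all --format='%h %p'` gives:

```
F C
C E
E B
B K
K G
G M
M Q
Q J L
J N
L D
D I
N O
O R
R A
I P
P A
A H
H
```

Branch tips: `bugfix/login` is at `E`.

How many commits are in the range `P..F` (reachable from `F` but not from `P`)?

15

Reachable from F: {A, B, C, D, E, F, G, H, I, J, K, L, M, N, O, P, Q, R}.
Reachable from P: {A, H, P}.
In F's history but not P's: {B, C, D, E, F, G, I, J, K, L, M, N, O, Q, R} — 15 commits.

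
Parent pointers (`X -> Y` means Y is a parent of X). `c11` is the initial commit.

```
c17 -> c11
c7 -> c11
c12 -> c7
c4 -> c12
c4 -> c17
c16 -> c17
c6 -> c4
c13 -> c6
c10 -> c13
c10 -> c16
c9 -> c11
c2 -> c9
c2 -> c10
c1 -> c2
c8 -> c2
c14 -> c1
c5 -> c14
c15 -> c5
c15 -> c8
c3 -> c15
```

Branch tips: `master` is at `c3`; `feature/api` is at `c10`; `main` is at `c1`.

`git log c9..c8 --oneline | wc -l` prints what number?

Reachable from c8: {c10, c11, c12, c13, c16, c17, c2, c4, c6, c7, c8, c9}.
Reachable from c9: {c11, c9}.
In c8's history but not c9's: {c10, c12, c13, c16, c17, c2, c4, c6, c7, c8} — 10 commits.

10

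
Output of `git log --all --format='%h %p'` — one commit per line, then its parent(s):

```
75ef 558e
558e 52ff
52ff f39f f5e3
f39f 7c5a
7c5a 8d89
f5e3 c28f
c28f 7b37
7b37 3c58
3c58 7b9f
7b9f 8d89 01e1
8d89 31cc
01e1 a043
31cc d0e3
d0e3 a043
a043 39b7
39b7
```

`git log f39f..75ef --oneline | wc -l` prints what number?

9

Reachable from 75ef: {01e1, 31cc, 39b7, 3c58, 52ff, 558e, 75ef, 7b37, 7b9f, 7c5a, 8d89, a043, c28f, d0e3, f39f, f5e3}.
Reachable from f39f: {31cc, 39b7, 7c5a, 8d89, a043, d0e3, f39f}.
In 75ef's history but not f39f's: {01e1, 3c58, 52ff, 558e, 75ef, 7b37, 7b9f, c28f, f5e3} — 9 commits.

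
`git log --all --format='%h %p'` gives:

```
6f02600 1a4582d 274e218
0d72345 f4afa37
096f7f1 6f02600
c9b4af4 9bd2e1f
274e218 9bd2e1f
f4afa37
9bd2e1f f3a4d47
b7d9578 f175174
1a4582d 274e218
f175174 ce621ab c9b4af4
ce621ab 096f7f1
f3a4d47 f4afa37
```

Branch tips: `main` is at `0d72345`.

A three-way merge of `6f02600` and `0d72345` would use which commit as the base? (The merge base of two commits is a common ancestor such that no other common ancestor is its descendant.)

Ancestors of 6f02600: {1a4582d, 274e218, 6f02600, 9bd2e1f, f3a4d47, f4afa37}.
Ancestors of 0d72345: {0d72345, f4afa37}.
Common ancestors: {f4afa37}.
The only common ancestor is f4afa37, so it is the merge base.

f4afa37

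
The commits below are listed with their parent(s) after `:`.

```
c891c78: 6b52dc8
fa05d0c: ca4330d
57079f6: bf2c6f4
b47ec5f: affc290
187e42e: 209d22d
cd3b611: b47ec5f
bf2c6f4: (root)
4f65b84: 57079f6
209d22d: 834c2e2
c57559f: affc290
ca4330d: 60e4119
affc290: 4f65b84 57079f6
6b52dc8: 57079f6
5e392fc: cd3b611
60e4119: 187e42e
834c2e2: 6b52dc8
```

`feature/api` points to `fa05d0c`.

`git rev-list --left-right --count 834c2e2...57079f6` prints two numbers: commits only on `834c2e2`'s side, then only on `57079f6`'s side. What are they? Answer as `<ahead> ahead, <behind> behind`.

Reachable from 834c2e2: {57079f6, 6b52dc8, 834c2e2, bf2c6f4}.
Reachable from 57079f6: {57079f6, bf2c6f4}.
Only in 834c2e2's history (ahead): {6b52dc8, 834c2e2} — 2.
Only in 57079f6's history (behind): {} — 0.

2 ahead, 0 behind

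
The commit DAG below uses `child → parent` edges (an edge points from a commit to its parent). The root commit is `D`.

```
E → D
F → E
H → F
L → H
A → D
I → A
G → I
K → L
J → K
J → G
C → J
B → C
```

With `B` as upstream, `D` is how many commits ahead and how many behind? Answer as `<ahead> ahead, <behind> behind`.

Reachable from D: {D}.
Reachable from B: {A, B, C, D, E, F, G, H, I, J, K, L}.
Only in D's history (ahead): {} — 0.
Only in B's history (behind): {A, B, C, E, F, G, H, I, J, K, L} — 11.

0 ahead, 11 behind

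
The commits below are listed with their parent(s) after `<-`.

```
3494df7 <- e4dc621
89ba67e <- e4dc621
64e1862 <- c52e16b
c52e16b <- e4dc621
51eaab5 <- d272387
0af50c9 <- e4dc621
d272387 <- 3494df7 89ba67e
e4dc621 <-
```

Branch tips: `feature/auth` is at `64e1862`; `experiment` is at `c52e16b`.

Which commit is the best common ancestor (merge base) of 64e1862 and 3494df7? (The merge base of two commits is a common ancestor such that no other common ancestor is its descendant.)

e4dc621

Ancestors of 64e1862: {64e1862, c52e16b, e4dc621}.
Ancestors of 3494df7: {3494df7, e4dc621}.
Common ancestors: {e4dc621}.
The only common ancestor is e4dc621, so it is the merge base.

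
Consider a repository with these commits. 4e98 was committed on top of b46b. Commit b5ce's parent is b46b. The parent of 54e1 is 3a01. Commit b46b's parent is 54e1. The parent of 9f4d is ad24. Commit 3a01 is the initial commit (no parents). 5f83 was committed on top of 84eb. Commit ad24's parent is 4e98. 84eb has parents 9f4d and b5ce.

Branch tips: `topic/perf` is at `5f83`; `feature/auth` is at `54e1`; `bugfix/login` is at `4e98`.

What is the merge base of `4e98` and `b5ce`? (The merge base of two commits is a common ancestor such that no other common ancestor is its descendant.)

Ancestors of 4e98: {3a01, 4e98, 54e1, b46b}.
Ancestors of b5ce: {3a01, 54e1, b46b, b5ce}.
Common ancestors: {3a01, 54e1, b46b}.
Among these, b46b is not an ancestor of any other common ancestor — it is the merge base.

b46b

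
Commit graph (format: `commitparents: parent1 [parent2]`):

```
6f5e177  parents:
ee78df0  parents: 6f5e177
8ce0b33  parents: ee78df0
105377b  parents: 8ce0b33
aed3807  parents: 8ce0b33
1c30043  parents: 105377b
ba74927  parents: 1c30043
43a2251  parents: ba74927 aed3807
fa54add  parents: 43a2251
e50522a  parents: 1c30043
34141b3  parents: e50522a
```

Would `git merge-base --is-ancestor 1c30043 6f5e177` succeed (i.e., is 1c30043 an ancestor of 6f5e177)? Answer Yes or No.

Ancestors of 6f5e177: {6f5e177}.
1c30043 is not in that set, so it is not an ancestor of 6f5e177.

No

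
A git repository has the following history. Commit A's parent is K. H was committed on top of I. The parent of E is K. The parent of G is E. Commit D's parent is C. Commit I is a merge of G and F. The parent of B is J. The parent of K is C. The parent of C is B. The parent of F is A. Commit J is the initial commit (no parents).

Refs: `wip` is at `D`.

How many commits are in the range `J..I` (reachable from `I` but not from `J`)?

8

Reachable from I: {A, B, C, E, F, G, I, J, K}.
Reachable from J: {J}.
In I's history but not J's: {A, B, C, E, F, G, I, K} — 8 commits.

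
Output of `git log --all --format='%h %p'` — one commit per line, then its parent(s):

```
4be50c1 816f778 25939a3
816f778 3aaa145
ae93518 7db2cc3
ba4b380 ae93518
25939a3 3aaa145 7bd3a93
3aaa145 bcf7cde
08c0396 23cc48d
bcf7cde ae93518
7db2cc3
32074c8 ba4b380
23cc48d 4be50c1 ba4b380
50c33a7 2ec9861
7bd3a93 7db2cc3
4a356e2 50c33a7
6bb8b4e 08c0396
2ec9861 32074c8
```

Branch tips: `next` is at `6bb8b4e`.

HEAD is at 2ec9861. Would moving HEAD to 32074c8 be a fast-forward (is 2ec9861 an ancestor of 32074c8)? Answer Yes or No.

No

A fast-forward from 2ec9861 to 32074c8 is possible iff 2ec9861 is an ancestor of 32074c8.
Ancestors of 32074c8: {32074c8, 7db2cc3, ae93518, ba4b380}.
2ec9861 is not among them, so fast-forward is not possible.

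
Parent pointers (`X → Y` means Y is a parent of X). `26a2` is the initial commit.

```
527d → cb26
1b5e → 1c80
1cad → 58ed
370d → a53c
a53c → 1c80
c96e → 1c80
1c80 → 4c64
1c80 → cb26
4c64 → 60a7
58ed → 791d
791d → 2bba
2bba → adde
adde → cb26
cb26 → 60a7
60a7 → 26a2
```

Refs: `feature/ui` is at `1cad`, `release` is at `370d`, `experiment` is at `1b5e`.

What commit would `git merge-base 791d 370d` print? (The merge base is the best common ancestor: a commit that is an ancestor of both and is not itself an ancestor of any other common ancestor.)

Ancestors of 791d: {26a2, 2bba, 60a7, 791d, adde, cb26}.
Ancestors of 370d: {1c80, 26a2, 370d, 4c64, 60a7, a53c, cb26}.
Common ancestors: {26a2, 60a7, cb26}.
Among these, cb26 is not an ancestor of any other common ancestor — it is the merge base.

cb26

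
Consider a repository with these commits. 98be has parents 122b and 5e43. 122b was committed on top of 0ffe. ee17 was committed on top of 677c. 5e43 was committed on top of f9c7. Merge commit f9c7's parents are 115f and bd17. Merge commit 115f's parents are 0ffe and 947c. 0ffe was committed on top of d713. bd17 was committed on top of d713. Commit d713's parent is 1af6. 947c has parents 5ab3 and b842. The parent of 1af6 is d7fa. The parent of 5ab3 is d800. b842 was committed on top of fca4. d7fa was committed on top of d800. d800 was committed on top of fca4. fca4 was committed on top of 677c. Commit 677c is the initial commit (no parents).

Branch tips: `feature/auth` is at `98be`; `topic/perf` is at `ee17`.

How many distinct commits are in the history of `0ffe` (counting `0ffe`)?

Walking parent pointers from 0ffe: reachable set = {0ffe, 1af6, 677c, d713, d7fa, d800, fca4}.
That is 7 commits.

7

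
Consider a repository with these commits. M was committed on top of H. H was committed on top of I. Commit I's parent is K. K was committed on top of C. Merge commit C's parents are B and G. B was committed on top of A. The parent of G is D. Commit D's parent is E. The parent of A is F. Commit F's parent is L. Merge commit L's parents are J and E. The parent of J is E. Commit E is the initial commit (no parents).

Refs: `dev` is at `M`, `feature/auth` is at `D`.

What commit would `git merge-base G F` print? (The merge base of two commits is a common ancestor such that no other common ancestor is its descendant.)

E

Ancestors of G: {D, E, G}.
Ancestors of F: {E, F, J, L}.
Common ancestors: {E}.
The only common ancestor is E, so it is the merge base.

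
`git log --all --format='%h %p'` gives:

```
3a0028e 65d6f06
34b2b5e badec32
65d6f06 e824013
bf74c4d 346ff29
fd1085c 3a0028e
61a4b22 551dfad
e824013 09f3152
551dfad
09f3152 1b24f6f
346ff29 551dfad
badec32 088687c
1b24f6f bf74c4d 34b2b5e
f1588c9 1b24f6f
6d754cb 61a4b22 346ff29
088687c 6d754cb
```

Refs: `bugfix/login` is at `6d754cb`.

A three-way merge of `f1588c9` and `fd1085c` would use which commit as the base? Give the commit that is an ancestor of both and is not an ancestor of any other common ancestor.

Ancestors of f1588c9: {088687c, 1b24f6f, 346ff29, 34b2b5e, 551dfad, 61a4b22, 6d754cb, badec32, bf74c4d, f1588c9}.
Ancestors of fd1085c: {088687c, 09f3152, 1b24f6f, 346ff29, 34b2b5e, 3a0028e, 551dfad, 61a4b22, 65d6f06, 6d754cb, badec32, bf74c4d, e824013, fd1085c}.
Common ancestors: {088687c, 1b24f6f, 346ff29, 34b2b5e, 551dfad, 61a4b22, 6d754cb, badec32, bf74c4d}.
Among these, 1b24f6f is not an ancestor of any other common ancestor — it is the merge base.

1b24f6f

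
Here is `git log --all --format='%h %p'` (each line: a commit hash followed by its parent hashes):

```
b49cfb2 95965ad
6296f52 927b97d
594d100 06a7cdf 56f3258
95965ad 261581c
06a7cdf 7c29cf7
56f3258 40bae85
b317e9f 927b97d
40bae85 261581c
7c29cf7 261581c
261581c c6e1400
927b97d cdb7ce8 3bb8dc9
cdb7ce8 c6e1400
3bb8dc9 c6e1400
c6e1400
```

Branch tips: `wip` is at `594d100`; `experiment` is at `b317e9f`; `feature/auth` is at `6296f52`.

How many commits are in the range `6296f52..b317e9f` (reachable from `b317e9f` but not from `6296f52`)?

Reachable from b317e9f: {3bb8dc9, 927b97d, b317e9f, c6e1400, cdb7ce8}.
Reachable from 6296f52: {3bb8dc9, 6296f52, 927b97d, c6e1400, cdb7ce8}.
In b317e9f's history but not 6296f52's: {b317e9f} — 1 commit.

1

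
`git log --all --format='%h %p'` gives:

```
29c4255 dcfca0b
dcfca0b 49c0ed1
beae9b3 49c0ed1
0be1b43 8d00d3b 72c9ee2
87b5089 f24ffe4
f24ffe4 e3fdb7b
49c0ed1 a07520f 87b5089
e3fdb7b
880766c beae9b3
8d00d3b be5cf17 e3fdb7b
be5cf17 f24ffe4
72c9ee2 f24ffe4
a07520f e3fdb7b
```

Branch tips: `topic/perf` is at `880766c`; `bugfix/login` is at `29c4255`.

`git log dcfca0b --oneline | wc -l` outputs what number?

6

Walking parent pointers from dcfca0b: reachable set = {49c0ed1, 87b5089, a07520f, dcfca0b, e3fdb7b, f24ffe4}.
That is 6 commits.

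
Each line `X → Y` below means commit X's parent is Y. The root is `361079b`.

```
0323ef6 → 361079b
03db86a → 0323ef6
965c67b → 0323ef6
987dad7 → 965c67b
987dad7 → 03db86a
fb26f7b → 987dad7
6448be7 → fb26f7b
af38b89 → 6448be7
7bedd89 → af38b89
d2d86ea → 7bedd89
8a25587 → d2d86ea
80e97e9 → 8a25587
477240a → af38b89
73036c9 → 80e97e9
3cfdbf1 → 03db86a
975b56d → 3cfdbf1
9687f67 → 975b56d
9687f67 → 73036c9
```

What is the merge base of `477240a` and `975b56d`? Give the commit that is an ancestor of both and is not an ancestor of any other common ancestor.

Ancestors of 477240a: {0323ef6, 03db86a, 361079b, 477240a, 6448be7, 965c67b, 987dad7, af38b89, fb26f7b}.
Ancestors of 975b56d: {0323ef6, 03db86a, 361079b, 3cfdbf1, 975b56d}.
Common ancestors: {0323ef6, 03db86a, 361079b}.
Among these, 03db86a is not an ancestor of any other common ancestor — it is the merge base.

03db86a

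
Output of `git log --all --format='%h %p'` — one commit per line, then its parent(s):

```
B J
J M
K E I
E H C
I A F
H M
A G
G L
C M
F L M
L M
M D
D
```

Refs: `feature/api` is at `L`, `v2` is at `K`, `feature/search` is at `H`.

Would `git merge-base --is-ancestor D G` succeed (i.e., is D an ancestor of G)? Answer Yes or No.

Ancestors of G (commits reachable by following parents): {D, G, L, M}.
D is in that set, so it is an ancestor of G.

Yes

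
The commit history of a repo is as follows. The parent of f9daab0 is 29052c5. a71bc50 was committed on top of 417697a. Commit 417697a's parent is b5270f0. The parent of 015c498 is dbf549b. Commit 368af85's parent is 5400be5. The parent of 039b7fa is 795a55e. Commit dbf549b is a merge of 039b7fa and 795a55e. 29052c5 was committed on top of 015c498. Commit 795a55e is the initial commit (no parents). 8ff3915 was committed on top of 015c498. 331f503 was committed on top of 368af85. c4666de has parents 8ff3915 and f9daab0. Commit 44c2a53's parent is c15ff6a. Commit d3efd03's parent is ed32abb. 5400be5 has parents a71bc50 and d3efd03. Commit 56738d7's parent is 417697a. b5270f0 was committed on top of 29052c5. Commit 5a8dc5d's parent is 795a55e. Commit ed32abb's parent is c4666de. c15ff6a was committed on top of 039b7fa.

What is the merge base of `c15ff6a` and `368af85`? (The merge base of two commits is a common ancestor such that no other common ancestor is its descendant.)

039b7fa

Ancestors of c15ff6a: {039b7fa, 795a55e, c15ff6a}.
Ancestors of 368af85: {015c498, 039b7fa, 29052c5, 368af85, 417697a, 5400be5, 795a55e, 8ff3915, a71bc50, b5270f0, c4666de, d3efd03, dbf549b, ed32abb, f9daab0}.
Common ancestors: {039b7fa, 795a55e}.
Among these, 039b7fa is not an ancestor of any other common ancestor — it is the merge base.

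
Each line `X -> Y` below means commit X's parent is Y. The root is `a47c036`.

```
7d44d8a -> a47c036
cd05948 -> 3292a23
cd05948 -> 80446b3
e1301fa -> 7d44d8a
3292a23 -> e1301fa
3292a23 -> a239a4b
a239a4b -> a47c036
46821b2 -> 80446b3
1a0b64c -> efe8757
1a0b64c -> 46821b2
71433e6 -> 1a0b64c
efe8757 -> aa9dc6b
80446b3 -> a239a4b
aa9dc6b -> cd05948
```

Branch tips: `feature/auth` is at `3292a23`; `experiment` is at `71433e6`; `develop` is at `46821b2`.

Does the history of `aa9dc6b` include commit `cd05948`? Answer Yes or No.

Yes

Ancestors of aa9dc6b (commits reachable by following parents): {3292a23, 7d44d8a, 80446b3, a239a4b, a47c036, aa9dc6b, cd05948, e1301fa}.
cd05948 is in that set, so it is an ancestor of aa9dc6b.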